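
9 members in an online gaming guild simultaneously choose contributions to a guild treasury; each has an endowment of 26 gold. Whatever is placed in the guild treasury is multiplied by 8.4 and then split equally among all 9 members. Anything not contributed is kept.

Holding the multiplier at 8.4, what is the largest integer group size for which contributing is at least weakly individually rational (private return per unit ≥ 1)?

Private return per unit is 8.4/(group size), which is ≥ 1 whenever the group size is ≤ 8.4.
The largest such integer is 8.

8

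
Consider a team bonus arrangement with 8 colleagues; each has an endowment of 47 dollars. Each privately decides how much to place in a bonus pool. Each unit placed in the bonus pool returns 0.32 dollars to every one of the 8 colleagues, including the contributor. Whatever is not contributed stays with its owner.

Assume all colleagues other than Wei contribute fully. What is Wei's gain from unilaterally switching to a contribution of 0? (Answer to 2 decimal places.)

Switching from a contribution of 47 to 0 lets Wei keep an extra 47 dollars, but lowers the bonus pool by 47, which costs Wei their own share of that drop: 0.32 × 47 = 15.04.
Net gain = 47 − 15.04 = 31.96. The private return per contributed unit (0.32) is below 1, so free-riding is indeed the best response regardless of what the others do.

31.96 dollars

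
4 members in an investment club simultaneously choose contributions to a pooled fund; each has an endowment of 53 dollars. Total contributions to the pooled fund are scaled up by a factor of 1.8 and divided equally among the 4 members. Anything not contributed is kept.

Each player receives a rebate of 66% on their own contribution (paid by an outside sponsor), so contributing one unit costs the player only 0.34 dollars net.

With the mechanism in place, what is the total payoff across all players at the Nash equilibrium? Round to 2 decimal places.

With the mechanism, a contributed unit returns (1.8/4) / 0.34 = 1.3235 per unit of net cost to the contributor — now above 1 — so contributing fully is weakly dominant for every player.
At the Nash equilibrium everyone contributes 53. Group total payoff = 4 × (53 × 0.66 + 1.8 × 53) = 521.52.

521.52 dollars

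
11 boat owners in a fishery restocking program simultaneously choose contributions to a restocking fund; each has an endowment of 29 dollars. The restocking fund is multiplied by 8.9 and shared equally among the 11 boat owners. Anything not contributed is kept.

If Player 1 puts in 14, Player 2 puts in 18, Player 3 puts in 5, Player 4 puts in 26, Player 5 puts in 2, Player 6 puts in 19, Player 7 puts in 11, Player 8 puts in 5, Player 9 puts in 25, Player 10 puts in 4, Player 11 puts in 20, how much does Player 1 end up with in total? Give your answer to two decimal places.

135.55 dollars

Total contributed: 14 + 18 + 5 + 26 + 2 + 19 + 11 + 5 + 25 + 4 + 20 = 149.
Each receives 8.9 × 149 / 11 = 120.55 from the restocking fund.
Player 1 keeps 29 − 14 = 15, so Player 1's payoff is 15 + 120.55 = 135.55.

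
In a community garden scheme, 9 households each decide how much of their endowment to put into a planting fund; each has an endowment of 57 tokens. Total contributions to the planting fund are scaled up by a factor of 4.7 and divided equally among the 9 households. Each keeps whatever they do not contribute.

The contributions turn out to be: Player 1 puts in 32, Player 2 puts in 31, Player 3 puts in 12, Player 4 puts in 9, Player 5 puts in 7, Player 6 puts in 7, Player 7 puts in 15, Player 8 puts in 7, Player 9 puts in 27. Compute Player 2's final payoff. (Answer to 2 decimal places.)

102.77 tokens

Total contributed: 32 + 31 + 12 + 9 + 7 + 7 + 15 + 7 + 27 = 147.
Each receives 4.7 × 147 / 9 = 76.77 from the planting fund.
Player 2 keeps 57 − 31 = 26, so Player 2's payoff is 26 + 76.77 = 102.77.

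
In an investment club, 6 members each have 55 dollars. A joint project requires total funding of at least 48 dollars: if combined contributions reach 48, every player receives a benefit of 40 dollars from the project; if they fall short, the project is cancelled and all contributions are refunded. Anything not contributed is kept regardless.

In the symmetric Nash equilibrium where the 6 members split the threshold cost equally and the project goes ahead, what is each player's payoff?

Equal share of the threshold: 48/6 = 8.
At this profile no one gains by cutting their contribution: any cut drops the total below 48, the project is cancelled, contributions are refunded, and the deviator ends with 55, which is less than 55 − 8 + 40 = 87. Contributing more than 8 just wastes the excess. So contributing exactly 8 is a best response.
Each player's payoff: 55 − 8 + 40 = 87.

87 dollars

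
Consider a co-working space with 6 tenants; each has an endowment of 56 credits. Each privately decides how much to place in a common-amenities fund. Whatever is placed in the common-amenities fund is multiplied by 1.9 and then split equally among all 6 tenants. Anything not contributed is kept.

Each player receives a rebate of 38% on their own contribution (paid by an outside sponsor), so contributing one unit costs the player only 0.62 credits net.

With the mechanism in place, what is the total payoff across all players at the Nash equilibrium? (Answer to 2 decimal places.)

Even with the mechanism, each unit contributed returns only (1.9/6) / 0.62 = 0.5108 per unit of net cost, so contributing nothing is still dominant.
At the Nash equilibrium no one contributes; group total payoff = 6 × 56 = 336.

336.00 credits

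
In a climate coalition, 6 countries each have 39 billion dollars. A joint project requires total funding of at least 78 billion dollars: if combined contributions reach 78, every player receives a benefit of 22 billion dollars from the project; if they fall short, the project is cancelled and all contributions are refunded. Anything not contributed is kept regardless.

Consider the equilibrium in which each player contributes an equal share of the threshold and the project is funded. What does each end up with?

Equal share of the threshold: 78/6 = 13.
At this profile no one gains by cutting their contribution: any cut drops the total below 78, the project is cancelled, contributions are refunded, and the deviator ends with 39, which is less than 39 − 13 + 22 = 48. Contributing more than 13 just wastes the excess. So contributing exactly 13 is a best response.
Each player's payoff: 39 − 13 + 22 = 48.

48 billion dollars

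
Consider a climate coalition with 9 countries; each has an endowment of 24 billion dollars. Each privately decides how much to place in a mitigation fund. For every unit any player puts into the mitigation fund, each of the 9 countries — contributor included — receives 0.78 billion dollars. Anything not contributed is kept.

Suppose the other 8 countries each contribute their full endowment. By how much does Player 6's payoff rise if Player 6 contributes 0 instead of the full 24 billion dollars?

5.28 billion dollars

Switching from a contribution of 24 to 0 lets Player 6 keep an extra 24 billion dollars, but lowers the mitigation fund by 24, which costs Player 6 their own share of that drop: 0.78 × 24 = 18.72.
Net gain = 24 − 18.72 = 5.28. The private return per contributed unit (0.78) is below 1, so free-riding is indeed the best response regardless of what the others do.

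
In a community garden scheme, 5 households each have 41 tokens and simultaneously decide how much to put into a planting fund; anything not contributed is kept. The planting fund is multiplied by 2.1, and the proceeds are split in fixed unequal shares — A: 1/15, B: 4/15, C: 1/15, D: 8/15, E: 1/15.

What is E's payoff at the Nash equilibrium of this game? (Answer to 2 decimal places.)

A player with share s gets back 2.1·s per unit contributed, so full contribution is dominant for anyone with s > 1/2.1 = 0.4762 and zero contribution is dominant for anyone below.
D alone (share 8/15) is above the threshold, contributing 41; the remaining 4 contribute 0. Total contributed: 41.
E keeps 41 and receives 2.1 × 41 × 1/15 = 5.74 from the planting fund, for a payoff of 46.74.

46.74 tokens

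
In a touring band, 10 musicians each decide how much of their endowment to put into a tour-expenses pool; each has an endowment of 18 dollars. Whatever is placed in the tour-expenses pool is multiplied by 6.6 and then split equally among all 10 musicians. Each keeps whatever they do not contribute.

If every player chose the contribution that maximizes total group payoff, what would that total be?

1188.00 dollars

Each contributed unit returns 6.600 to the group as a whole (0.6600 to each of 10 players), which exceeds 1, so the social optimum is full contribution: group total = 6.600 × 180 = 1188.00.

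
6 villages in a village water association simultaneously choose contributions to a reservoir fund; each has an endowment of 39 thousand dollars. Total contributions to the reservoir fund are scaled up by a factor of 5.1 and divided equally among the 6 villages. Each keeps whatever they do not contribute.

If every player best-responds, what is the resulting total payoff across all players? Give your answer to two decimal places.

234.00 thousand dollars

Each contributed unit returns 5.1/6 = 0.8500 to its contributor — below 1 — so contributing 0 is dominant for every player. At the Nash equilibrium everyone keeps their 39, and the group total is 6 × 39 = 234.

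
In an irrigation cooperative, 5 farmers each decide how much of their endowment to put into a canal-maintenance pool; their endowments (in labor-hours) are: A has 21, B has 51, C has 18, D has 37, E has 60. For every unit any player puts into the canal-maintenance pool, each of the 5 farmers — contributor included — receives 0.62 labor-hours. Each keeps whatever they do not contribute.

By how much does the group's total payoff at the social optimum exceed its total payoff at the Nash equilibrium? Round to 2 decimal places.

The private return per contributed unit is 0.62 < 1 for everyone, so the Nash equilibrium is zero contribution and the group total is Σ E_j = 21 + 51 + 18 + 37 + 60 = 187.
Each contributed unit returns 3.100 to the group, so the social optimum is full contribution by everyone: group total = 3.100 × 187 = 579.70.
Efficiency loss = (3.100 − 1) × 187 = 392.70.

392.70 labor-hours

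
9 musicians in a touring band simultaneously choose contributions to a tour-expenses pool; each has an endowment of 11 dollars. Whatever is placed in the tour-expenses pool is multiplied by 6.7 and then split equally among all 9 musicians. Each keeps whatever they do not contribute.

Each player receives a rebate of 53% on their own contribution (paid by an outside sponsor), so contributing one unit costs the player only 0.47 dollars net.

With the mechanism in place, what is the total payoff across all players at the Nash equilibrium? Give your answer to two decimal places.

The effective private return per unit is now (6.7/9) / 0.47 = 1.5839 > 1, so every player's dominant strategy flips to full contribution.
So the Nash equilibrium is full contribution by all 9; the group earns 9 × (11 × 0.53 + 6.7 × 11) = 715.77.

715.77 dollars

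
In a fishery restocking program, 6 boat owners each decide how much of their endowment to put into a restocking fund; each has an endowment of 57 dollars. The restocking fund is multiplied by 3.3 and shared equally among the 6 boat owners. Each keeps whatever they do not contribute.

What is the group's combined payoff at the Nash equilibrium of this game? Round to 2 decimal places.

Each contributed unit returns 3.3/6 = 0.5500 to its contributor — below 1 — so contributing 0 is dominant for every player. At the Nash equilibrium everyone keeps their 57, and the group total is 6 × 57 = 342.

342.00 dollars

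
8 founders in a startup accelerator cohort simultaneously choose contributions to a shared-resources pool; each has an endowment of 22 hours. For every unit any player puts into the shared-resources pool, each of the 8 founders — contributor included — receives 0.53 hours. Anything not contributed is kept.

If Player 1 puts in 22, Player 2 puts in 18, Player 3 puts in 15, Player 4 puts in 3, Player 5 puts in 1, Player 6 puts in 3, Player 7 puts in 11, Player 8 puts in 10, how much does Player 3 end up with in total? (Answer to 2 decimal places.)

Total contributed: 22 + 18 + 15 + 3 + 1 + 3 + 11 + 10 = 83.
Each receives 0.53 × 83 = 43.99 from the shared-resources pool.
Player 3 keeps 22 − 15 = 7, so Player 3's payoff is 7 + 43.99 = 50.99.

50.99 hours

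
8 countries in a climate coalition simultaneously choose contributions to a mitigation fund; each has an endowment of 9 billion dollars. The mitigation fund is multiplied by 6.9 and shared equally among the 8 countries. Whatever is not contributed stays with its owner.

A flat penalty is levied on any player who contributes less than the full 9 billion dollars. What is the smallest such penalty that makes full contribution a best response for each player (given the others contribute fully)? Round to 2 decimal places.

Given the others contribute fully, the best deviation is to contribute 0 (any partial contribution still incurs the fine and gives up units whose private return 0.8625 is below 1).
Deviating from 9 to 0 saves 9 billion dollars but forfeits the deviator's share of the drop in the mitigation fund: 6.9/8 × 9 = 7.76.
So the deviation gain is 9 − 7.76 = 1.24, and the fine must be at least 1.24 billion dollars to wipe it out.

1.24 billion dollars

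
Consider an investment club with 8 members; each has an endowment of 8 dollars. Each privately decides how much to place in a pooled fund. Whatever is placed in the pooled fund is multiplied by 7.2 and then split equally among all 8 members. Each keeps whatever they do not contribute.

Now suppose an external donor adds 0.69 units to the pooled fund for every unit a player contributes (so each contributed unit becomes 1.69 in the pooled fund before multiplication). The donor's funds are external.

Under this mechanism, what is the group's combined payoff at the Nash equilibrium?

778.75 dollars

With the mechanism, a contributed unit returns 7.2 × 1.69 / 8 = 1.5210 per unit of net cost to the contributor — now above 1 — so contributing fully is weakly dominant for every player.
So the Nash equilibrium is full contribution by all 8; the group earns 7.2 × 1.69 × 64 = 778.75.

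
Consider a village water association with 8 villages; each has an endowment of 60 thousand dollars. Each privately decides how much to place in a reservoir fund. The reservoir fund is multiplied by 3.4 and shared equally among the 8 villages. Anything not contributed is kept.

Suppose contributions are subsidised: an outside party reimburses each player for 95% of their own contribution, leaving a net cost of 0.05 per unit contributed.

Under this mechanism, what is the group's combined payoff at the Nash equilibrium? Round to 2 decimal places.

With the mechanism, a contributed unit returns (3.4/8) / 0.05 = 8.5000 per unit of net cost to the contributor — now above 1 — so contributing fully is weakly dominant for every player.
So the Nash equilibrium is full contribution by all 8; the group earns 8 × (60 × 0.95 + 3.4 × 60) = 2088.00.

2088.00 thousand dollars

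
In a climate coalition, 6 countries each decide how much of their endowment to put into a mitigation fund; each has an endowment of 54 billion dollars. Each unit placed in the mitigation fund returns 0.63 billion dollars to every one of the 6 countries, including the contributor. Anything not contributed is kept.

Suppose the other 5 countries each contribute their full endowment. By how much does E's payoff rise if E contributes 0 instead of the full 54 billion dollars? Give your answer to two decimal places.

19.98 billion dollars

Switching from a contribution of 54 to 0 lets E keep an extra 54 billion dollars, but lowers the mitigation fund by 54, which costs E their own share of that drop: 0.63 × 54 = 34.02.
Net gain = 54 − 34.02 = 19.98. The private return per contributed unit (0.63) is below 1, so free-riding is indeed the best response regardless of what the others do.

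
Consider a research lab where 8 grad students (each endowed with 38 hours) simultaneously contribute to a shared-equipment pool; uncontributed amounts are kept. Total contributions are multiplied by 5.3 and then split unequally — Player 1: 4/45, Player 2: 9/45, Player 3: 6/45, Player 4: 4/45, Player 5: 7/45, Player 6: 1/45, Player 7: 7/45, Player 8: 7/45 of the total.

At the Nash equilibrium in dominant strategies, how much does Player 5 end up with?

A player with share s gets back 5.3·s per unit contributed, so full contribution is dominant for anyone with s > 1/5.3 = 0.1887 and zero contribution is dominant for anyone below.
Only Player 2 (9/45) clears that bar, contributing 38; the remaining 7 contribute 0. Total contributed: 38.
Player 5 keeps 38 and receives 5.3 × 38 × 7/45 = 31.33 from the shared-equipment pool, for a payoff of 69.33.

69.33 hours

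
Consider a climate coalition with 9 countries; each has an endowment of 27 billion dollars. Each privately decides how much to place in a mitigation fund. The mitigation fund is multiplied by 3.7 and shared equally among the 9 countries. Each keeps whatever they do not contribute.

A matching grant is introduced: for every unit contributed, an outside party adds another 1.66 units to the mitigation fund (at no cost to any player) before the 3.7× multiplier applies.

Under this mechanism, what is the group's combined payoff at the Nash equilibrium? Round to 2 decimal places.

The effective private return per unit is now 3.7 × 2.66 / 9 = 1.0936 > 1, so every player's dominant strategy flips to full contribution.
So the Nash equilibrium is full contribution by all 9; the group earns 3.7 × 2.66 × 243 = 2391.61.

2391.61 billion dollars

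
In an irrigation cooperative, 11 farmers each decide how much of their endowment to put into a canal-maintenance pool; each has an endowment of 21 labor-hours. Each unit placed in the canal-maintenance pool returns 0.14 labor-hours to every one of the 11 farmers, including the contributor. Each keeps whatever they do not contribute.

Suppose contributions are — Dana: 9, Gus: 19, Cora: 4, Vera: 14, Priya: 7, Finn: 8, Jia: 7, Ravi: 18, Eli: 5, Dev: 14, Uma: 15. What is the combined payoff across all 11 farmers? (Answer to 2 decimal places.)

295.80 labor-hours

Total contributed: 9 + 19 + 4 + 14 + 7 + 8 + 7 + 18 + 5 + 14 + 15 = 120; total kept: 11 × 21 − 120 = 111.
The canal-maintenance pool pays out 0.14 × 11 × 120 = 184.80 in aggregate.
Group total = 111 + 184.80 = 295.80.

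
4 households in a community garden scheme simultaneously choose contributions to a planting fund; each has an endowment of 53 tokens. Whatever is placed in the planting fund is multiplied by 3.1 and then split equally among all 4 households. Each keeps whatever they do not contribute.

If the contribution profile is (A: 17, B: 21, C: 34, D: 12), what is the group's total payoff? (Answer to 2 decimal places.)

Total contributed: 17 + 21 + 34 + 12 = 84; total kept: 4 × 53 − 84 = 128.
The planting fund pays out 3.1 × 84 = 260.40 in aggregate.
Group total = 128 + 260.40 = 388.40.

388.40 tokens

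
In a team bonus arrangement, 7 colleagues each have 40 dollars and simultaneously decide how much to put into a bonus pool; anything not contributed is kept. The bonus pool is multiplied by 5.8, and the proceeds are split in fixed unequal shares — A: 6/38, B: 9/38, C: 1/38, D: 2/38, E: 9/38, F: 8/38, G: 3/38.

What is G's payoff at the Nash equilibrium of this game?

94.95 dollars

Each unit j contributes comes back to j as 5.8 × (j's share), so j prefers to contribute only if that share exceeds 1/5.8 = 0.1724; otherwise keeping the unit dominates.
The shares above 0.1724 belong to B, E and F, contributing 40 each; the remaining 4 contribute 0. Total contributed: 120.
G keeps 40 and receives 5.8 × 120 × 3/38 = 54.95 from the bonus pool, for a payoff of 94.95.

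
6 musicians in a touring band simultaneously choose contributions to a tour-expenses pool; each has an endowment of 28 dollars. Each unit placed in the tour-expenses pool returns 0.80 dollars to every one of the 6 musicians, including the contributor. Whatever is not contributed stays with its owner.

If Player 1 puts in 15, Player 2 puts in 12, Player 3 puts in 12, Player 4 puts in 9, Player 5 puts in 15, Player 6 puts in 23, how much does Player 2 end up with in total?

Total contributed: 15 + 12 + 12 + 9 + 15 + 23 = 86.
Each receives 0.80 × 86 = 68.80 from the tour-expenses pool.
Player 2 keeps 28 − 12 = 16, so Player 2's payoff is 16 + 68.80 = 84.80.

84.80 dollars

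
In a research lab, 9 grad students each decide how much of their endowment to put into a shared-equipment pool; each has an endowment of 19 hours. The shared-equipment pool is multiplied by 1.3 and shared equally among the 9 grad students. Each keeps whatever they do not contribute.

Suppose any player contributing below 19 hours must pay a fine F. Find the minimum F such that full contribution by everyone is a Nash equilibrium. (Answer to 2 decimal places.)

16.26 hours

Given the others contribute fully, the best deviation is to contribute 0 (any partial contribution still incurs the fine and gives up units whose private return 0.1444 is below 1).
Deviating from 19 to 0 saves 19 hours but forfeits the deviator's share of the drop in the shared-equipment pool: 1.3/9 × 19 = 2.74.
So the deviation gain is 19 − 2.74 = 16.26, and the fine must be at least 16.26 hours to wipe it out.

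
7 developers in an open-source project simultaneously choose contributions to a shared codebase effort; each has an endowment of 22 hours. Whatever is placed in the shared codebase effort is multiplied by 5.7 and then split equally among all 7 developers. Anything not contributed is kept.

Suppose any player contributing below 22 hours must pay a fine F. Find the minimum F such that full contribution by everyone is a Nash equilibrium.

4.09 hours

Given the others contribute fully, the best deviation is to contribute 0 (any partial contribution still incurs the fine and gives up units whose private return 0.8143 is below 1).
Deviating from 22 to 0 saves 22 hours but forfeits the deviator's share of the drop in the shared codebase effort: 5.7/7 × 22 = 17.91.
So the deviation gain is 22 − 17.91 = 4.09, and the fine must be at least 4.09 hours to wipe it out.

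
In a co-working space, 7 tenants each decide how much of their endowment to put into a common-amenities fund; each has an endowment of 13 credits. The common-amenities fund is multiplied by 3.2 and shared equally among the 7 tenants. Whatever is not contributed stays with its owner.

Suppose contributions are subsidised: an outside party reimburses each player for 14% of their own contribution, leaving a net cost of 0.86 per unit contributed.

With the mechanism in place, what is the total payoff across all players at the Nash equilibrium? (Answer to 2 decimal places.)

91.00 credits

The effective private return is (3.2/7) / 0.86 = 0.5316, which is still under 1, so the mechanism doesn't change anyone's dominant strategy: zero contribution.
Everyone keeps their endowment and the group total is 7 × 13 = 91.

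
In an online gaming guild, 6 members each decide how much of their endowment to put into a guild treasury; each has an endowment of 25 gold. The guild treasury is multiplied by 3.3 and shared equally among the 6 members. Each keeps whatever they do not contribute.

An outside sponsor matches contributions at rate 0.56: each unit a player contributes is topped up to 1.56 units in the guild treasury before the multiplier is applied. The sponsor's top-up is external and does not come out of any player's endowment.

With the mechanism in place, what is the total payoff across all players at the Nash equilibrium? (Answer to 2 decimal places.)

With the mechanism, a contributed unit returns 3.3 × 1.56 / 6 = 0.8580 per unit of net cost — still below 1 — so contributing 0 remains dominant for every player.
At the Nash equilibrium no one contributes; group total payoff = 6 × 25 = 150.

150.00 gold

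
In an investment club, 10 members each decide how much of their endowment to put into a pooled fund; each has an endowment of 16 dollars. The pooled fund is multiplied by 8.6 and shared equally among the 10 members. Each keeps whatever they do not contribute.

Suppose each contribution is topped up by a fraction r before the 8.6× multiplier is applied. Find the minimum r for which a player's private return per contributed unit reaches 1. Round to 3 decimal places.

0.163

With matching at rate r, one contributed unit becomes (1 + r) in the pooled fund and returns 8.6 × (1 + r) / 10 to the contributor.
Setting this equal to 1: 1 + r = 10/8.6 = 1.1628.
So the minimum matching rate is r = 1.1628 − 1 = 0.163.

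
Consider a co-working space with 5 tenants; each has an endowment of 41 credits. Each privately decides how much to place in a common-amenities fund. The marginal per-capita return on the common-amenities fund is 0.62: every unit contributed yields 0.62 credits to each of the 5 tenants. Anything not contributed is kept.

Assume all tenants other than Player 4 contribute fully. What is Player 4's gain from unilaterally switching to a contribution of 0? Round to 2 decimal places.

Switching from a contribution of 41 to 0 lets Player 4 keep an extra 41 credits, but lowers the common-amenities fund by 41, which costs Player 4 their own share of that drop: 0.62 × 41 = 25.42.
Net gain = 41 − 25.42 = 15.58. The private return per contributed unit (0.62) is below 1, so free-riding is indeed the best response regardless of what the others do.

15.58 credits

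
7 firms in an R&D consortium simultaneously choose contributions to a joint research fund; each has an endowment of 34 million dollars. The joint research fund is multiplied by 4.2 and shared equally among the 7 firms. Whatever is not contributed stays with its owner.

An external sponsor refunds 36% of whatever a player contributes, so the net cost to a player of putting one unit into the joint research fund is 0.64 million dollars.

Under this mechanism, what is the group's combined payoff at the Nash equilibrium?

238.00 million dollars

Even with the mechanism, each unit contributed returns only (4.2/7) / 0.64 = 0.9375 per unit of net cost, so contributing nothing is still dominant.
At the Nash equilibrium no one contributes; group total payoff = 7 × 34 = 238.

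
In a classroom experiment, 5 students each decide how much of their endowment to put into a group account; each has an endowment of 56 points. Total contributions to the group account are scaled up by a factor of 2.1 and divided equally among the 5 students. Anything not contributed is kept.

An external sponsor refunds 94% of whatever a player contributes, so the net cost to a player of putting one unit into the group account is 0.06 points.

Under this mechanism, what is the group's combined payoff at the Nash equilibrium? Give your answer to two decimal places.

With the mechanism, a contributed unit returns (2.1/5) / 0.06 = 7.0000 per unit of net cost to the contributor — now above 1 — so contributing fully is weakly dominant for every player.
So the Nash equilibrium is full contribution by all 5; the group earns 5 × (56 × 0.94 + 2.1 × 56) = 851.20.

851.20 points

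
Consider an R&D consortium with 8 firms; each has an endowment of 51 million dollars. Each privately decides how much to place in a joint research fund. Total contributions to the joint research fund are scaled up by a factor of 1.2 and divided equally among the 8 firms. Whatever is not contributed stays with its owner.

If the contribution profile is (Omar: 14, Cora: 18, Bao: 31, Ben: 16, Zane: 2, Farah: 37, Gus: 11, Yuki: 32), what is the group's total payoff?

440.20 million dollars

Total contributed: 14 + 18 + 31 + 16 + 2 + 37 + 11 + 32 = 161; total kept: 8 × 51 − 161 = 247.
The joint research fund pays out 1.2 × 161 = 193.20 in aggregate.
Group total = 247 + 193.20 = 440.20.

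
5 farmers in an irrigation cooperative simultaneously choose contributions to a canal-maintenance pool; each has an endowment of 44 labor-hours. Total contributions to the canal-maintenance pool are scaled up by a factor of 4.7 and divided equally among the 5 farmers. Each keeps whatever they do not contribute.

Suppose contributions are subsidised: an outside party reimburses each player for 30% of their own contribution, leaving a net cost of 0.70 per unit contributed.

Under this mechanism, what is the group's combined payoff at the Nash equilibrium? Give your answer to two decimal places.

1100.00 labor-hours

Under the mechanism each unit contributed yields (4.7/5) / 0.70 = 1.3429 back to its contributor per unit of net cost, which exceeds 1, making full contribution the dominant choice for everyone.
At the Nash equilibrium everyone contributes 44. Group total payoff = 5 × (44 × 0.30 + 4.7 × 44) = 1100.00.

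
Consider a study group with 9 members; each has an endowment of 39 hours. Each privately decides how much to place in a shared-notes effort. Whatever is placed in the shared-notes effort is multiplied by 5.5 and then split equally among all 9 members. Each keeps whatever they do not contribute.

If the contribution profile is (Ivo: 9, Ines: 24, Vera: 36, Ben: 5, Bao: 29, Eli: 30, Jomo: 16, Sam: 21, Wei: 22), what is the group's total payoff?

Total contributed: 9 + 24 + 36 + 5 + 29 + 30 + 16 + 21 + 22 = 192; total kept: 9 × 39 − 192 = 159.
The shared-notes effort pays out 5.5 × 192 = 1056.00 in aggregate.
Group total = 159 + 1056.00 = 1215.00.

1215.00 hours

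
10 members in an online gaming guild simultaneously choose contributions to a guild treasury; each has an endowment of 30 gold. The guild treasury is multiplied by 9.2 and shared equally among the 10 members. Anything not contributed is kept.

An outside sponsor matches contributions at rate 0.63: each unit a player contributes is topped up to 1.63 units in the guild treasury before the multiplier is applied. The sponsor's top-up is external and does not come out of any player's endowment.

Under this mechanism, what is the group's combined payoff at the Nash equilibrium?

4498.80 gold

Under the mechanism each unit contributed yields 9.2 × 1.63 / 10 = 1.4996 back to its contributor per unit of net cost, which exceeds 1, making full contribution the dominant choice for everyone.
So the Nash equilibrium is full contribution by all 10; the group earns 9.2 × 1.63 × 300 = 4498.80.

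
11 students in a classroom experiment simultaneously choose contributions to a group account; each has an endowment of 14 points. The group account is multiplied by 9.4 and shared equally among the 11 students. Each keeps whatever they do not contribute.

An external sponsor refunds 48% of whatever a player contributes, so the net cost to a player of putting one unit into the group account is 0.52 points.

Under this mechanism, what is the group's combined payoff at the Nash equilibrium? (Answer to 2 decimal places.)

Under the mechanism each unit contributed yields (9.4/11) / 0.52 = 1.6434 back to its contributor per unit of net cost, which exceeds 1, making full contribution the dominant choice for everyone.
So the Nash equilibrium is full contribution by all 11; the group earns 11 × (14 × 0.48 + 9.4 × 14) = 1521.52.

1521.52 points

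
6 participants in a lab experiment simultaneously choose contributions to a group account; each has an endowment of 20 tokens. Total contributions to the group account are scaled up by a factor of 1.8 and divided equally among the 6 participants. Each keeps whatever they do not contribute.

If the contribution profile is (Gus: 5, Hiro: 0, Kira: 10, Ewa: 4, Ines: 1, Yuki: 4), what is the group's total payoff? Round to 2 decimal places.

Total contributed: 5 + 0 + 10 + 4 + 1 + 4 = 24; total kept: 6 × 20 − 24 = 96.
The group account pays out 1.8 × 24 = 43.20 in aggregate.
Group total = 96 + 43.20 = 139.20.

139.20 tokens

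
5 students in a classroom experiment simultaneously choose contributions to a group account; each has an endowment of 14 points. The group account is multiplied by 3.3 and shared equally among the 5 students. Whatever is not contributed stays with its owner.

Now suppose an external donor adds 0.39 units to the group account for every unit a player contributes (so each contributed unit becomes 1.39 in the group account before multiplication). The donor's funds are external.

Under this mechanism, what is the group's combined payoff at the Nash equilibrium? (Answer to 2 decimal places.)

The effective private return is 3.3 × 1.39 / 5 = 0.9174, which is still under 1, so the mechanism doesn't change anyone's dominant strategy: zero contribution.
Everyone keeps their endowment and the group total is 5 × 14 = 70.

70.00 points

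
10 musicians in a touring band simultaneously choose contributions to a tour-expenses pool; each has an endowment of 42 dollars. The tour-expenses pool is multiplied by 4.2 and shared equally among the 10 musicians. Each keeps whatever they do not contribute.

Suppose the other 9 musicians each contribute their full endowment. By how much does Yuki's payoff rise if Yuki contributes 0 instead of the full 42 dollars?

24.36 dollars

Switching from a contribution of 42 to 0 lets Yuki keep an extra 42 dollars, but lowers the tour-expenses pool by 42, which costs Yuki their own share of that drop: 4.2/10 × 42 = 17.64.
Net gain = 42 − 17.64 = 24.36. The private return per contributed unit (0.4200) is below 1, so free-riding is indeed the best response regardless of what the others do.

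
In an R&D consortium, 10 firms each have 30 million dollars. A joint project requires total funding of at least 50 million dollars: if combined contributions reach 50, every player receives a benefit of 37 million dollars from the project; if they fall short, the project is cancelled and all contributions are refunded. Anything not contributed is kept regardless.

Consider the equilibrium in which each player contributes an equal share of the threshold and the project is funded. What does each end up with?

62 million dollars

Equal share of the threshold: 50/10 = 5.
At this profile no one gains by cutting their contribution: any cut drops the total below 50, the project is cancelled, contributions are refunded, and the deviator ends with 30, which is less than 30 − 5 + 37 = 62. Contributing more than 5 just wastes the excess. So contributing exactly 5 is a best response.
Each player's payoff: 30 − 5 + 37 = 62.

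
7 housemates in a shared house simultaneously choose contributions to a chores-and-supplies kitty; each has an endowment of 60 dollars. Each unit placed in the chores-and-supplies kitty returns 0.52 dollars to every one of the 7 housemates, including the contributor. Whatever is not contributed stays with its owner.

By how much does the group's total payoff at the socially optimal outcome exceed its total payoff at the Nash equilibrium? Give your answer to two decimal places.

The private return per contributed unit is 0.52 < 1, so contributing 0 is dominant for every player. At the Nash equilibrium everyone keeps their 60, and the group total is 7 × 60 = 420.
Each contributed unit returns 3.640 to the group as a whole (0.52 to each of 7 players), which exceeds 1, so the social optimum is full contribution: group total = 3.640 × 420 = 1528.80.
Efficiency loss = 1528.80 − 420 = 1108.80.

1108.80 dollars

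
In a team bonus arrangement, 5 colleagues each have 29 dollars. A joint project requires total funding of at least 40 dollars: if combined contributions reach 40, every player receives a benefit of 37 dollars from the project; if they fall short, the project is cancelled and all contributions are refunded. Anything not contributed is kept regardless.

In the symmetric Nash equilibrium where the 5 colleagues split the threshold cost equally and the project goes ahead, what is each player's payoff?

58 dollars

Equal share of the threshold: 40/5 = 8.
At this profile no one gains by cutting their contribution: any cut drops the total below 40, the project is cancelled, contributions are refunded, and the deviator ends with 29, which is less than 29 − 8 + 37 = 58. Contributing more than 8 just wastes the excess. So contributing exactly 8 is a best response.
Each player's payoff: 29 − 8 + 37 = 58.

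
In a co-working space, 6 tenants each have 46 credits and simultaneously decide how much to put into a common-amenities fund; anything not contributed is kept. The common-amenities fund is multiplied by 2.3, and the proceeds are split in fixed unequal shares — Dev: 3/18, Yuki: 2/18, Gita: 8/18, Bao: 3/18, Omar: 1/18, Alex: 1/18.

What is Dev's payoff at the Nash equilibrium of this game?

63.63 credits

Player j's private return per contributed unit is 2.3 × (j's share). Contributing is weakly dominant for j when that share is at least 1/2.3 = 0.4348, and contributing 0 is dominant otherwise.
Gita alone (share 8/18) is above the threshold, contributing 46; the remaining 5 contribute 0. Total contributed: 46.
Dev keeps 46 and receives 2.3 × 46 × 3/18 = 17.63 from the common-amenities fund, for a payoff of 63.63.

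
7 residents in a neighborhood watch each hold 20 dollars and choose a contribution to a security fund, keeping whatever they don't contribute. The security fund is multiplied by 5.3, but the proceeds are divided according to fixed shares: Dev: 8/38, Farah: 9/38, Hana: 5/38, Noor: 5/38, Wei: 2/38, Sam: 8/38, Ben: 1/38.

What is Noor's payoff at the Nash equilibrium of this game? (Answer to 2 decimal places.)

61.84 dollars

A player with share s gets back 5.3·s per unit contributed, so full contribution is dominant for anyone with s > 1/5.3 = 0.1887 and zero contribution is dominant for anyone below.
Dev, Farah and Sam clear that bar, contributing 20 each; the remaining 4 contribute 0. Total contributed: 60.
Noor keeps 20 and receives 5.3 × 60 × 5/38 = 41.84 from the security fund, for a payoff of 61.84.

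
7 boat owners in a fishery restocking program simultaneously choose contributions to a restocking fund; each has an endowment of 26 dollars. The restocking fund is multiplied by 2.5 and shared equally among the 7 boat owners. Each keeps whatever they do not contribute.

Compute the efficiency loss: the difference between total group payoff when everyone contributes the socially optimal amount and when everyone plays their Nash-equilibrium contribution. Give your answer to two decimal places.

273.00 dollars

Each contributed unit returns 2.5/7 = 0.3571 to its contributor — below 1 — so contributing 0 is dominant for every player. At the Nash equilibrium everyone keeps their 26, and the group total is 7 × 26 = 182.
Each contributed unit returns 2.500 to the group as a whole (0.3571 to each of 7 players), which exceeds 1, so the social optimum is full contribution: group total = 2.500 × 182 = 455.00.
Efficiency loss = 455.00 − 182 = 273.00.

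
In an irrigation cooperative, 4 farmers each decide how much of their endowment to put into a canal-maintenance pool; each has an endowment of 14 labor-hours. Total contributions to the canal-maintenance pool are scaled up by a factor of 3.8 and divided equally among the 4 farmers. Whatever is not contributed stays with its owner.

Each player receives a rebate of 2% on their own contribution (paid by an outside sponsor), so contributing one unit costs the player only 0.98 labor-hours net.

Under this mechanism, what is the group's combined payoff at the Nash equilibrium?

56.00 labor-hours

Even with the mechanism, each unit contributed returns only (3.8/4) / 0.98 = 0.9694 per unit of net cost, so contributing nothing is still dominant.
At the Nash equilibrium no one contributes; group total payoff = 4 × 14 = 56.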